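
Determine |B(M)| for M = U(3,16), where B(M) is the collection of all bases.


Bases of U(3,16) are all 3-element subsets of the 16-element ground set.
Number of bases = C(16,3).
C(16,3) = (16 * 15 * 14) / (1 * 2 * 3) = 560.

560


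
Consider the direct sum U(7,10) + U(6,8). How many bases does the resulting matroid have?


Bases of a direct sum M1 + M2: |B| = |B(M1)| * |B(M2)|.
|B(U(7,10))| = C(10,7) = 120.
|B(U(6,8))| = C(8,6) = 28.
Total bases = 120 * 28 = 3360.

3360


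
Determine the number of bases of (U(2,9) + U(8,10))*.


(M1+M2)* = M1* + M2*.
M1* = U(7,9), bases: C(9,7) = 36.
M2* = U(2,10), bases: C(10,2) = 45.
|B(M*)| = 36 * 45 = 1620.

1620


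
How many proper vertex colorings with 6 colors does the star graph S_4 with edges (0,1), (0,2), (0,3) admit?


P(tree, k) = k * (k-1)^(3) for any tree on 4 vertices.
P(6) = 6 * 5^3 = 6 * 125 = 750.

750


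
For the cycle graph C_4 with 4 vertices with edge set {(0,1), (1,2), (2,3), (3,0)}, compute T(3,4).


T(C_4; x,y) = x + x^2 + ... + x^(3) + y.
T(3,4) = 3^1 + 3^2 + 3^3 + 4
= 3 + 9 + 27 + 4
= 43.

43


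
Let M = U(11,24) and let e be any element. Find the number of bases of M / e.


Contracting e from U(11,24) gives U(10,23).
Bases of U(10,23) = C(23,10) = 1144066.

1144066


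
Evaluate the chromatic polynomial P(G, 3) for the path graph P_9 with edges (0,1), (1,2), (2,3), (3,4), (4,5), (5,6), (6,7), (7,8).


P(P_9, k) = k * (k-1)^(8).
P(3) = 3 * 2^8 = 3 * 256 = 768.

768


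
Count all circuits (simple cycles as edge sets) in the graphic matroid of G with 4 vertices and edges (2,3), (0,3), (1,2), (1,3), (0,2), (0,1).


A circuit in a graphic matroid = edge set of a simple cycle.
G has 4 vertices and 6 edges.
Enumerating all minimal edge subsets forming cycles...
Total circuits found: 7.

7


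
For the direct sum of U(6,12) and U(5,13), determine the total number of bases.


Bases of a direct sum M1 + M2: |B| = |B(M1)| * |B(M2)|.
|B(U(6,12))| = C(12,6) = 924.
|B(U(5,13))| = C(13,5) = 1287.
Total bases = 924 * 1287 = 1189188.

1189188


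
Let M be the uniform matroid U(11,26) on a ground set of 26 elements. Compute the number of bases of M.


Bases of U(11,26) are all 11-element subsets of the 26-element ground set.
Number of bases = C(26,11).
C(26,11) = 26! / (11! * 15!) = 7726160.

7726160


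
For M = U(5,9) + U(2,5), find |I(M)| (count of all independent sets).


For a direct sum, |I(M1+M2)| = |I(M1)| * |I(M2)|.
|I(U(5,9))| = sum C(9,k) for k=0..5 = 382.
|I(U(2,5))| = sum C(5,k) for k=0..2 = 16.
Total = 382 * 16 = 6112.

6112


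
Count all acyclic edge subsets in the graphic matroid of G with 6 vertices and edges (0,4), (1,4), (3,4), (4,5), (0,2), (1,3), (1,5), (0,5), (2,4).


An independent set in a graphic matroid is an acyclic edge subset.
G has 6 vertices and 9 edges.
Enumerate all 2^9 = 512 subsets, checking for acyclicity.
Total independent sets = 280.

280


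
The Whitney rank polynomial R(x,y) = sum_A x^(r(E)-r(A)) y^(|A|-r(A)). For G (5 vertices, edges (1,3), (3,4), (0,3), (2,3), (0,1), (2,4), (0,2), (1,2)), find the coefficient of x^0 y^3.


R(x,y) = sum over A in 2^E of x^(r(E)-r(A)) * y^(|A|-r(A)).
G has 5 vertices, 8 edges. r(E) = 4.
Enumerate all 2^8 = 256 subsets.
Count subsets with r(E)-r(A)=0 and |A|-r(A)=3: 8.

8


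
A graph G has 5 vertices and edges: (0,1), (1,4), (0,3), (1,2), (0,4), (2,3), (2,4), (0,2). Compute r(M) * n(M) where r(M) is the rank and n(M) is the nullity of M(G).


r(M) = |V| - c = 5 - 1 = 4.
nullity = |E| - r(M) = 8 - 4 = 4.
Product = 4 * 4 = 16.

16


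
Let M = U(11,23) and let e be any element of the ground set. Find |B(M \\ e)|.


Deleting e from U(11,23) gives U(11,22) since n > r.
Bases of U(11,22) = (22 choose 11) = 705432.

705432


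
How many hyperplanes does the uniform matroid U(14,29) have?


Hyperplanes of U(14,29) are flats of rank 13.
In a uniform matroid, these are exactly the (13)-element subsets.
Count = C(29,13) = 29! / (13! * 16!) = 67863915.

67863915


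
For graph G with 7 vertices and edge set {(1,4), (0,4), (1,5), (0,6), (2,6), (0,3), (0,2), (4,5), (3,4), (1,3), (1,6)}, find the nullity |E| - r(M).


Cycle rank (nullity) = |E| - r(M) = |E| - (|V| - c).
|E| = 11, |V| = 7, c = 1.
Nullity = 11 - (7 - 1) = 11 - 6 = 5.

5


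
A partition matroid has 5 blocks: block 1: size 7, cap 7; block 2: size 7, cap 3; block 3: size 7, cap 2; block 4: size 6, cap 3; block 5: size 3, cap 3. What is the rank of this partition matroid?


Rank of a partition matroid = sum of min(|Si|, ci) for each block.
= min(7,7) + min(7,3) + min(7,2) + min(6,3) + min(3,3)
= 7 + 3 + 2 + 3 + 3
= 18.

18


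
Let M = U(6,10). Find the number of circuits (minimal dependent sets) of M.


In U(6,10), circuits are the (7)-element subsets.
Any set of 7 elements is dependent, and removing any one element gives
an independent set of size 6, so it is a minimal dependent set.
Number of circuits = (10 choose 7) = 120.

120


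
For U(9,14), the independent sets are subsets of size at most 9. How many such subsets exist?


Independent sets of U(9,14) are all subsets of size <= 9.
Count = (14 choose 0) + (14 choose 1) + (14 choose 2) + (14 choose 3) + (14 choose 4) + (14 choose 5) + (14 choose 6) + (14 choose 7) + (14 choose 8) + (14 choose 9)
     = 1 + 14 + 91 + 364 + 1001 + 2002 + 3003 + 3432 + 3003 + 2002
     = 14913.

14913


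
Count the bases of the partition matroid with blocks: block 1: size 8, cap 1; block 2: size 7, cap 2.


A basis picks exactly ci elements from block i.
Number of bases = product of C(|Si|, ci).
= C(8,1) * C(7,2)
= 8 * 21
= 168.

168


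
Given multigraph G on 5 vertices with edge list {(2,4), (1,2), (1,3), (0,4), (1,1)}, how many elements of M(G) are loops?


In a graphic matroid, a loop is a self-loop edge (u,u) with rank 0.
Examining all 5 edges for self-loops...
Self-loops found: (1,1)
Number of loops = 1.

1


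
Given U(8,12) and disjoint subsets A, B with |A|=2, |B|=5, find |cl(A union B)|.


|A union B| = 2 + 5 = 7 (disjoint).
In U(8,12), cl(S) = S if |S| < 8, else cl(S) = E.
Since 7 < 8, cl(A union B) = A union B.
|cl(A union B)| = 7.

7


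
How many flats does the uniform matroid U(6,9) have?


Flats of U(6,9): every subset of size < 6 is a flat, plus E itself.
Count = C(9,0) + C(9,1) + C(9,2) + C(9,3) + C(9,4) + C(9,5) + 1
     = 1 + 9 + 36 + 84 + 126 + 126 + 1
     = 383.

383


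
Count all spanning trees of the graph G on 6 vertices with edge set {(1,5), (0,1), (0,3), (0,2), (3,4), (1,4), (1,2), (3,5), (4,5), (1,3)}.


By Kirchhoff's matrix tree theorem, the number of spanning trees equals
the determinant of any cofactor of the Laplacian matrix L.
G has 6 vertices and 10 edges.
Computing the (5 x 5) cofactor determinant gives 104.

104


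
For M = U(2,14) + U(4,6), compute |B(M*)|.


(M1+M2)* = M1* + M2*.
M1* = U(12,14), bases: C(14,12) = 91.
M2* = U(2,6), bases: C(6,2) = 15.
|B(M*)| = 91 * 15 = 1365.

1365


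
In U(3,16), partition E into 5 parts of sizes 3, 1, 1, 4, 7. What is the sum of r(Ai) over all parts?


r(Ai) = min(|Ai|, 3) for each part.
Sum = min(3,3) + min(1,3) + min(1,3) + min(4,3) + min(7,3)
    = 3 + 1 + 1 + 3 + 3
    = 11.

11


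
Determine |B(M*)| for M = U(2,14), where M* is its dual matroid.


The dual of U(r,n) is U(n-r, n) = U(12,14).
Bases of U(12,14) are all (12)-element subsets.
|B(M*)| = C(14,12) = 14! / (12! * 2!) = 91.

91


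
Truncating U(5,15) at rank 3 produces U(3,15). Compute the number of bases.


Truncating U(5,15) to rank 3 gives U(3,15).
Bases of U(3,15) are all 3-element subsets of 15 elements.
Number of bases = C(15,3) = (15 * 14 * 13) / (1 * 2 * 3) = 455.

455


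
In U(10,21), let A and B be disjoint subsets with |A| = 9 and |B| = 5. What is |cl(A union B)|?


|A union B| = 9 + 5 = 14 (disjoint).
In U(10,21), cl(S) = S if |S| < 10, else cl(S) = E.
Since 14 >= 10, cl(A union B) = E.
|cl(A union B)| = 21.

21


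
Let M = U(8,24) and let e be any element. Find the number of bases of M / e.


Contracting e from U(8,24) gives U(7,23).
Bases of U(7,23) = (23 choose 7) = 245157.

245157


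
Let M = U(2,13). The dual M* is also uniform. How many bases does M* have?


The dual of U(r,n) is U(n-r, n) = U(11,13).
Bases of U(11,13) are all (11)-element subsets.
|B(M*)| = (13 choose 11) = 78.

78


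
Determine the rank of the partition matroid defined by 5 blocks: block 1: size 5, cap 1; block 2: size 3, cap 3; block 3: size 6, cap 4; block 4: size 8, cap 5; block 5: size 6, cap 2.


Rank of a partition matroid = sum of min(|Si|, ci) for each block.
= min(5,1) + min(3,3) + min(6,4) + min(8,5) + min(6,2)
= 1 + 3 + 4 + 5 + 2
= 15.

15


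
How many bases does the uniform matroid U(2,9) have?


Bases of U(2,9) are all 2-element subsets of the 9-element ground set.
Number of bases = C(9,2).
(9 choose 2) = 36.

36


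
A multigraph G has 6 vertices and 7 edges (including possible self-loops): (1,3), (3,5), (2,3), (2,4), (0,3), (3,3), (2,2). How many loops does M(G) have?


In a graphic matroid, a loop is a self-loop edge (u,u) with rank 0.
Examining all 7 edges for self-loops...
Self-loops found: (3,3), (2,2)
Number of loops = 2.

2


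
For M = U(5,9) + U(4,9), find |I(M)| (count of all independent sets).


For a direct sum, |I(M1+M2)| = |I(M1)| * |I(M2)|.
|I(U(5,9))| = sum C(9,k) for k=0..5 = 382.
|I(U(4,9))| = sum C(9,k) for k=0..4 = 256.
Total = 382 * 256 = 97792.

97792


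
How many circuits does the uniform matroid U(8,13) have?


In U(8,13), circuits are the (9)-element subsets.
Any set of 9 elements is dependent, and removing any one element gives
an independent set of size 8, so it is a minimal dependent set.
Number of circuits = (13 choose 9) = 715.

715


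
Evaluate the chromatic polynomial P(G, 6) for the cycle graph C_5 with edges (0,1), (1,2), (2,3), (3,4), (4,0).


P(C_5, k) = (k-1)^5 + (-1)^5*(k-1).
P(6) = (5)^5 - 5
= 3125 - 5 = 3120.

3120


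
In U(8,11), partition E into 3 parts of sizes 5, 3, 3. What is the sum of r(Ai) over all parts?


r(Ai) = min(|Ai|, 8) for each part.
Sum = min(5,8) + min(3,8) + min(3,8)
    = 5 + 3 + 3
    = 11.

11


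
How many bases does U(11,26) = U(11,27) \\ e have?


Deleting e from U(11,27) gives U(11,26) since n > r.
Bases of U(11,26) = C(26,11) = 26! / (11! * 15!) = 7726160.

7726160


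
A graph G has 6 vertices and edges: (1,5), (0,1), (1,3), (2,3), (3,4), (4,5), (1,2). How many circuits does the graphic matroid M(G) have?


A circuit in a graphic matroid = edge set of a simple cycle.
G has 6 vertices and 7 edges.
Enumerating all minimal edge subsets forming cycles...
Total circuits found: 3.

3


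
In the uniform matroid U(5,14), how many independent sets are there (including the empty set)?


Independent sets of U(5,14) are all subsets of size <= 5.
Count = C(14,0) + C(14,1) + C(14,2) + C(14,3) + C(14,4) + C(14,5)
     = 1 + 14 + 91 + 364 + 1001 + 2002
     = 3473.

3473


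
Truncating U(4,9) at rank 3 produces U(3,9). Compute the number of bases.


Truncating U(4,9) to rank 3 gives U(3,9).
Bases of U(3,9) are all 3-element subsets of 9 elements.
Number of bases = C(9,3) = 9! / (3! * 6!) = 84.

84


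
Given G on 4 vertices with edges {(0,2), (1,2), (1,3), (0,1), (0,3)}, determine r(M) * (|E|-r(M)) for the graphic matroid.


r(M) = |V| - c = 4 - 1 = 3.
nullity = |E| - r(M) = 5 - 3 = 2.
Product = 3 * 2 = 6.

6


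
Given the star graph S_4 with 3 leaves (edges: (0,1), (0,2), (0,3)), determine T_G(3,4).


A star on 4 vertices is a tree with 3 edges.
T(x,y) = x^(3) for any tree.
T(3,4) = 3^3 = 27.

27


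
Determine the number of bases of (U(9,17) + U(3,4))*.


(M1+M2)* = M1* + M2*.
M1* = U(8,17), bases: C(17,8) = 24310.
M2* = U(1,4), bases: C(4,1) = 4.
|B(M*)| = 24310 * 4 = 97240.

97240


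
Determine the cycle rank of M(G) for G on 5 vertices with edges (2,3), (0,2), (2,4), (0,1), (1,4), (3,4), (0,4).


Cycle rank (nullity) = |E| - r(M) = |E| - (|V| - c).
|E| = 7, |V| = 5, c = 1.
Nullity = 7 - (5 - 1) = 7 - 4 = 3.

3


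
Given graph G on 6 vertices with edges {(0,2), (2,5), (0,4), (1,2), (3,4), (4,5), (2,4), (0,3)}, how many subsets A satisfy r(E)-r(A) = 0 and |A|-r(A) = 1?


R(x,y) = sum over A in 2^E of x^(r(E)-r(A)) * y^(|A|-r(A)).
G has 6 vertices, 8 edges. r(E) = 5.
Enumerate all 2^8 = 256 subsets.
Count subsets with r(E)-r(A)=0 and |A|-r(A)=1: 19.

19


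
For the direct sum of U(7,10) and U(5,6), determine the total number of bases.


Bases of a direct sum M1 + M2: |B| = |B(M1)| * |B(M2)|.
|B(U(7,10))| = C(10,7) = 120.
|B(U(5,6))| = C(6,5) = 6.
Total bases = 120 * 6 = 720.

720


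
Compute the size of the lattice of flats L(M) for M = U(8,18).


Flats of U(8,18): every subset of size < 8 is a flat, plus E itself.
Count = (18 choose 0) + (18 choose 1) + (18 choose 2) + (18 choose 3) + (18 choose 4) + (18 choose 5) + (18 choose 6) + (18 choose 7) + 1
     = 1 + 18 + 153 + 816 + 3060 + 8568 + 18564 + 31824 + 1
     = 63005.

63005


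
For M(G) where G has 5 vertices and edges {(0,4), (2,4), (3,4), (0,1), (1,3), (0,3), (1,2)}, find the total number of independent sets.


An independent set in a graphic matroid is an acyclic edge subset.
G has 5 vertices and 7 edges.
Enumerate all 2^7 = 128 subsets, checking for acyclicity.
Total independent sets = 86.

86


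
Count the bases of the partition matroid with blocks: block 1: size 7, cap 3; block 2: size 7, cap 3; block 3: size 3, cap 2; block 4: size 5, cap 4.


A basis picks exactly ci elements from block i.
Number of bases = product of C(|Si|, ci).
= C(7,3) * C(7,3) * C(3,2) * C(5,4)
= 35 * 35 * 3 * 5
= 18375.

18375


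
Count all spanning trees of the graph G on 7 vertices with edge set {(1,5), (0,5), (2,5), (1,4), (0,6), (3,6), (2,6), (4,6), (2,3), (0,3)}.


By Kirchhoff's matrix tree theorem, the number of spanning trees equals
the determinant of any cofactor of the Laplacian matrix L.
G has 7 vertices and 10 edges.
Computing the (6 x 6) cofactor determinant gives 93.

93


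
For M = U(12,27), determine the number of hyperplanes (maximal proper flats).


Hyperplanes of U(12,27) are flats of rank 11.
In a uniform matroid, these are exactly the (11)-element subsets.
Count = C(27,11) = 13037895.

13037895


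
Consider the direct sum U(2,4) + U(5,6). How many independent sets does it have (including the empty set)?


For a direct sum, |I(M1+M2)| = |I(M1)| * |I(M2)|.
|I(U(2,4))| = sum C(4,k) for k=0..2 = 11.
|I(U(5,6))| = sum C(6,k) for k=0..5 = 63.
Total = 11 * 63 = 693.

693


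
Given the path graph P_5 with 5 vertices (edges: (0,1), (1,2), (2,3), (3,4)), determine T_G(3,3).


A path on 5 vertices is a tree with 4 edges.
T(x,y) = x^(4) for any tree.
T(3,3) = 3^4 = 81.

81


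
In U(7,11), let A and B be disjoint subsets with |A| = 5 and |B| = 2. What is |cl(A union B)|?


|A union B| = 5 + 2 = 7 (disjoint).
In U(7,11), cl(S) = S if |S| < 7, else cl(S) = E.
Since 7 >= 7, cl(A union B) = E.
|cl(A union B)| = 11.

11


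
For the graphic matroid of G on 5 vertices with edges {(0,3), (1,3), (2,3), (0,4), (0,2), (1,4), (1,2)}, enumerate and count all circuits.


A circuit in a graphic matroid = edge set of a simple cycle.
G has 5 vertices and 7 edges.
Enumerating all minimal edge subsets forming cycles...
Total circuits found: 7.

7


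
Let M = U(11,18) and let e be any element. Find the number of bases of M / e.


Contracting e from U(11,18) gives U(10,17).
Bases of U(10,17) = C(17,10) = 17! / (10! * 7!) = 19448.

19448


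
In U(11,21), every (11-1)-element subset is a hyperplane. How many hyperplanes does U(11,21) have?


Hyperplanes of U(11,21) are flats of rank 10.
In a uniform matroid, these are exactly the (10)-element subsets.
Count = C(21,10) = 352716.

352716


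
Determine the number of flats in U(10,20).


Flats of U(10,20): every subset of size < 10 is a flat, plus E itself.
Count = C(20,0) + C(20,1) + C(20,2) + C(20,3) + C(20,4) + C(20,5) + C(20,6) + C(20,7) + C(20,8) + C(20,9) + 1
     = 1 + 20 + 190 + 1140 + 4845 + 15504 + 38760 + 77520 + 125970 + 167960 + 1
     = 431911.

431911


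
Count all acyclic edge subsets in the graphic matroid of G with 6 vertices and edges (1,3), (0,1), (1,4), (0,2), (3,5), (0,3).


An independent set in a graphic matroid is an acyclic edge subset.
G has 6 vertices and 6 edges.
Enumerate all 2^6 = 64 subsets, checking for acyclicity.
Total independent sets = 56.

56


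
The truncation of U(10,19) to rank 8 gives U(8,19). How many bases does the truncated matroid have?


Truncating U(10,19) to rank 8 gives U(8,19).
Bases of U(8,19) are all 8-element subsets of 19 elements.
Number of bases = (19 choose 8) = 75582.

75582


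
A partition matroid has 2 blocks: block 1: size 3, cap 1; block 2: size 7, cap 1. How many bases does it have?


A basis picks exactly ci elements from block i.
Number of bases = product of C(|Si|, ci).
= C(3,1) * C(7,1)
= 3 * 7
= 21.

21


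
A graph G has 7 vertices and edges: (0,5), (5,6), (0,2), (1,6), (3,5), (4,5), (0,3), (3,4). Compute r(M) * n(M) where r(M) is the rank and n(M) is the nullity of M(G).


r(M) = |V| - c = 7 - 1 = 6.
nullity = |E| - r(M) = 8 - 6 = 2.
Product = 6 * 2 = 12.

12


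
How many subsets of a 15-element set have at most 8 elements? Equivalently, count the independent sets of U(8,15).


Independent sets of U(8,15) are all subsets of size <= 8.
Count = (15 choose 0) + (15 choose 1) + (15 choose 2) + (15 choose 3) + (15 choose 4) + (15 choose 5) + (15 choose 6) + (15 choose 7) + (15 choose 8)
     = 1 + 15 + 105 + 455 + 1365 + 3003 + 5005 + 6435 + 6435
     = 22819.

22819


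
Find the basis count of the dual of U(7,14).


The dual of U(r,n) is U(n-r, n) = U(7,14).
Bases of U(7,14) are all (7)-element subsets.
|B(M*)| = C(14,7) = 3432.

3432


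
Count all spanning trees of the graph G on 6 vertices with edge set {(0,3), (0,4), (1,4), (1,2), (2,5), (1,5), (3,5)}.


By Kirchhoff's matrix tree theorem, the number of spanning trees equals
the determinant of any cofactor of the Laplacian matrix L.
G has 6 vertices and 7 edges.
Computing the (5 x 5) cofactor determinant gives 14.

14


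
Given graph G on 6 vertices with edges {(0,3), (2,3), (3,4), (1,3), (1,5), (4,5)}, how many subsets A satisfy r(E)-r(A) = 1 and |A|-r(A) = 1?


R(x,y) = sum over A in 2^E of x^(r(E)-r(A)) * y^(|A|-r(A)).
G has 6 vertices, 6 edges. r(E) = 5.
Enumerate all 2^6 = 64 subsets.
Count subsets with r(E)-r(A)=1 and |A|-r(A)=1: 2.

2


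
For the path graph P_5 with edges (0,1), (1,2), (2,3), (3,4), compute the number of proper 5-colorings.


P(P_5, k) = k * (k-1)^(4).
P(5) = 5 * 4^4 = 5 * 256 = 1280.

1280


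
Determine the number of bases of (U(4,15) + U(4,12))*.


(M1+M2)* = M1* + M2*.
M1* = U(11,15), bases: C(15,11) = 1365.
M2* = U(8,12), bases: C(12,8) = 495.
|B(M*)| = 1365 * 495 = 675675.

675675


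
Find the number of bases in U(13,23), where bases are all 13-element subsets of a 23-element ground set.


Bases of U(13,23) are all 13-element subsets of the 23-element ground set.
Number of bases = C(23,13).
C(23,13) = 23! / (13! * 10!) = 1144066.

1144066


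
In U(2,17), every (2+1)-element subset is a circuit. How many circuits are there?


In U(2,17), circuits are the (3)-element subsets.
Any set of 3 elements is dependent, and removing any one element gives
an independent set of size 2, so it is a minimal dependent set.
Number of circuits = (17 choose 3) = 680.

680


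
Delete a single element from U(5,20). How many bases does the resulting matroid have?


Deleting e from U(5,20) gives U(5,19) since n > r.
Bases of U(5,19) = C(19,5) = 11628.

11628


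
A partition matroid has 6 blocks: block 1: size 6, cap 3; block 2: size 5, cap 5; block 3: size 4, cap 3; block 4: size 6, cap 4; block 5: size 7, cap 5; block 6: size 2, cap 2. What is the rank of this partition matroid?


Rank of a partition matroid = sum of min(|Si|, ci) for each block.
= min(6,3) + min(5,5) + min(4,3) + min(6,4) + min(7,5) + min(2,2)
= 3 + 5 + 3 + 4 + 5 + 2
= 22.

22


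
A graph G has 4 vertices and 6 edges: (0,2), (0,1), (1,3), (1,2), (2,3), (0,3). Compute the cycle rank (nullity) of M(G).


Cycle rank (nullity) = |E| - r(M) = |E| - (|V| - c).
|E| = 6, |V| = 4, c = 1.
Nullity = 6 - (4 - 1) = 6 - 3 = 3.

3


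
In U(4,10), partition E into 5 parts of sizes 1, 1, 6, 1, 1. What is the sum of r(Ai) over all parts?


r(Ai) = min(|Ai|, 4) for each part.
Sum = min(1,4) + min(1,4) + min(6,4) + min(1,4) + min(1,4)
    = 1 + 1 + 4 + 1 + 1
    = 8.

8


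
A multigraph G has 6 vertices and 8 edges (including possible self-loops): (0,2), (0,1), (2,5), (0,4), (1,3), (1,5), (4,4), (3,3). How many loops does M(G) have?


In a graphic matroid, a loop is a self-loop edge (u,u) with rank 0.
Examining all 8 edges for self-loops...
Self-loops found: (4,4), (3,3)
Number of loops = 2.

2


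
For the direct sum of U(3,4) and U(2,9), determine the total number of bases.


Bases of a direct sum M1 + M2: |B| = |B(M1)| * |B(M2)|.
|B(U(3,4))| = C(4,3) = 4.
|B(U(2,9))| = C(9,2) = 36.
Total bases = 4 * 36 = 144.

144


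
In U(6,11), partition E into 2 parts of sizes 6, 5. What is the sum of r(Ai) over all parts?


r(Ai) = min(|Ai|, 6) for each part.
Sum = min(6,6) + min(5,6)
    = 6 + 5
    = 11.

11


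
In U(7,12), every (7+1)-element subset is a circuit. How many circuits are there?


In U(7,12), circuits are the (8)-element subsets.
Any set of 8 elements is dependent, and removing any one element gives
an independent set of size 7, so it is a minimal dependent set.
Number of circuits = (12 choose 8) = 495.

495


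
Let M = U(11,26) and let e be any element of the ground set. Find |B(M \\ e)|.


Deleting e from U(11,26) gives U(11,25) since n > r.
Bases of U(11,25) = C(25,11) = 4457400.

4457400


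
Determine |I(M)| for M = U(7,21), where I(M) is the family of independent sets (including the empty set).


Independent sets of U(7,21) are all subsets of size <= 7.
Count = C(21,0) + C(21,1) + C(21,2) + C(21,3) + C(21,4) + C(21,5) + C(21,6) + C(21,7)
     = 1 + 21 + 210 + 1330 + 5985 + 20349 + 54264 + 116280
     = 198440.

198440


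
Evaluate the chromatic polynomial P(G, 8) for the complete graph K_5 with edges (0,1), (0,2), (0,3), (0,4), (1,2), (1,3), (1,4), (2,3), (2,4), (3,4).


P(K_5, k) = k(k-1)(k-2)...(k-4).
P(8) = (8) * (7) * (6) * (5) * (4) = 6720.

6720


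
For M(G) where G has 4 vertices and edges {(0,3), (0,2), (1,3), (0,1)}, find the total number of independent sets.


An independent set in a graphic matroid is an acyclic edge subset.
G has 4 vertices and 4 edges.
Enumerate all 2^4 = 16 subsets, checking for acyclicity.
Total independent sets = 14.

14


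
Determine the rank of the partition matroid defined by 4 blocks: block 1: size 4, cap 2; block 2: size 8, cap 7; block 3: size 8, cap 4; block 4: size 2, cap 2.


Rank of a partition matroid = sum of min(|Si|, ci) for each block.
= min(4,2) + min(8,7) + min(8,4) + min(2,2)
= 2 + 7 + 4 + 2
= 15.

15


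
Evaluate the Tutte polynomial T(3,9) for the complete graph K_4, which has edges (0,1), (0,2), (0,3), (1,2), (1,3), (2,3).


T(K_4; x,y) = x^3 + 3x^2 + 4xy + 2x + y^3 + 3y^2 + 2y.
Substituting x=3, y=9:
= 27 + 27 + 108 + 6 + 729 + 243 + 18
= 1158.

1158


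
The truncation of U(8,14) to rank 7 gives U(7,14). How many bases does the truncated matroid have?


Truncating U(8,14) to rank 7 gives U(7,14).
Bases of U(7,14) are all 7-element subsets of 14 elements.
Number of bases = (14 choose 7) = 3432.

3432


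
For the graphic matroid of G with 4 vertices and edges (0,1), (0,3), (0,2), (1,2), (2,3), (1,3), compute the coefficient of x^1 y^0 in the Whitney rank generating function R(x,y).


R(x,y) = sum over A in 2^E of x^(r(E)-r(A)) * y^(|A|-r(A)).
G has 4 vertices, 6 edges. r(E) = 3.
Enumerate all 2^6 = 64 subsets.
Count subsets with r(E)-r(A)=1 and |A|-r(A)=0: 15.

15


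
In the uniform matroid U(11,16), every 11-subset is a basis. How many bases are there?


Bases of U(11,16) are all 11-element subsets of the 16-element ground set.
Number of bases = C(16,11).
C(16,11) = 4368.

4368


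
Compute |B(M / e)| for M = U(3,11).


Contracting e from U(3,11) gives U(2,10).
Bases of U(2,10) = (10 choose 2) = 45.

45


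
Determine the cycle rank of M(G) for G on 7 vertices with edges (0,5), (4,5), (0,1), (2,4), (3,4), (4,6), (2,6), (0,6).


Cycle rank (nullity) = |E| - r(M) = |E| - (|V| - c).
|E| = 8, |V| = 7, c = 1.
Nullity = 8 - (7 - 1) = 8 - 6 = 2.

2


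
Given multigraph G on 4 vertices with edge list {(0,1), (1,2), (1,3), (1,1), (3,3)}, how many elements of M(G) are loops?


In a graphic matroid, a loop is a self-loop edge (u,u) with rank 0.
Examining all 5 edges for self-loops...
Self-loops found: (1,1), (3,3)
Number of loops = 2.

2


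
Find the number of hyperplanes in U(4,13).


Hyperplanes of U(4,13) are flats of rank 3.
In a uniform matroid, these are exactly the (3)-element subsets.
Count = C(13,3) = 13! / (3! * 10!) = 286.

286


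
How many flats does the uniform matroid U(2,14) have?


Flats of U(2,14): every subset of size < 2 is a flat, plus E itself.
Count = (14 choose 0) + (14 choose 1) + 1
     = 1 + 14 + 1
     = 16.

16


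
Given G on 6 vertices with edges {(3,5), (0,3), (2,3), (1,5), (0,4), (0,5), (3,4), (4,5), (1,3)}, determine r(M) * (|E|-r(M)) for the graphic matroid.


r(M) = |V| - c = 6 - 1 = 5.
nullity = |E| - r(M) = 9 - 5 = 4.
Product = 5 * 4 = 20.

20


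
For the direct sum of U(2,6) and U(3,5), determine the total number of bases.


Bases of a direct sum M1 + M2: |B| = |B(M1)| * |B(M2)|.
|B(U(2,6))| = C(6,2) = 15.
|B(U(3,5))| = C(5,3) = 10.
Total bases = 15 * 10 = 150.

150


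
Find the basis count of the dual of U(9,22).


The dual of U(r,n) is U(n-r, n) = U(13,22).
Bases of U(13,22) are all (13)-element subsets.
|B(M*)| = (22 choose 13) = 497420.

497420


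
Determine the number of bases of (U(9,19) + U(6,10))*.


(M1+M2)* = M1* + M2*.
M1* = U(10,19), bases: C(19,10) = 92378.
M2* = U(4,10), bases: C(10,4) = 210.
|B(M*)| = 92378 * 210 = 19399380.

19399380


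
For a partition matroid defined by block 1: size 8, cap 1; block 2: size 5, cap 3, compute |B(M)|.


A basis picks exactly ci elements from block i.
Number of bases = product of C(|Si|, ci).
= C(8,1) * C(5,3)
= 8 * 10
= 80.

80


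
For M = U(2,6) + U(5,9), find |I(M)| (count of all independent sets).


For a direct sum, |I(M1+M2)| = |I(M1)| * |I(M2)|.
|I(U(2,6))| = sum C(6,k) for k=0..2 = 22.
|I(U(5,9))| = sum C(9,k) for k=0..5 = 382.
Total = 22 * 382 = 8404.

8404


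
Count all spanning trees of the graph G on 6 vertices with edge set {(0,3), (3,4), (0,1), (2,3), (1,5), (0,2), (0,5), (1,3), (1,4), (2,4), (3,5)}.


By Kirchhoff's matrix tree theorem, the number of spanning trees equals
the determinant of any cofactor of the Laplacian matrix L.
G has 6 vertices and 11 edges.
Computing the (5 x 5) cofactor determinant gives 209.

209


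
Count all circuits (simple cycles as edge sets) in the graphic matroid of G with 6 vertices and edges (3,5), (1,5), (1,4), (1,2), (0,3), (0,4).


A circuit in a graphic matroid = edge set of a simple cycle.
G has 6 vertices and 6 edges.
Enumerating all minimal edge subsets forming cycles...
Total circuits found: 1.

1


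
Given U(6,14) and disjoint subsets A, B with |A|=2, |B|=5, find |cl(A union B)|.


|A union B| = 2 + 5 = 7 (disjoint).
In U(6,14), cl(S) = S if |S| < 6, else cl(S) = E.
Since 7 >= 6, cl(A union B) = E.
|cl(A union B)| = 14.

14


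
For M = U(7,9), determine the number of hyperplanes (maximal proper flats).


Hyperplanes of U(7,9) are flats of rank 6.
In a uniform matroid, these are exactly the (6)-element subsets.
Count = C(9,6) = 84.

84


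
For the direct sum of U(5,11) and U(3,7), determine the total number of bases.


Bases of a direct sum M1 + M2: |B| = |B(M1)| * |B(M2)|.
|B(U(5,11))| = C(11,5) = 462.
|B(U(3,7))| = C(7,3) = 35.
Total bases = 462 * 35 = 16170.

16170


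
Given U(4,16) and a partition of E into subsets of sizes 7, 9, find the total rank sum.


r(Ai) = min(|Ai|, 4) for each part.
Sum = min(7,4) + min(9,4)
    = 4 + 4
    = 8.

8


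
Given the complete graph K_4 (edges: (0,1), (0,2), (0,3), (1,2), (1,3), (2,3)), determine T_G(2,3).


T(K_4; x,y) = x^3 + 3x^2 + 4xy + 2x + y^3 + 3y^2 + 2y.
Substituting x=2, y=3:
= 8 + 12 + 24 + 4 + 27 + 27 + 6
= 108.

108


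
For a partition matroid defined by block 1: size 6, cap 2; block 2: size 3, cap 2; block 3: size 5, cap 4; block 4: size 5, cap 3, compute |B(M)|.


A basis picks exactly ci elements from block i.
Number of bases = product of C(|Si|, ci).
= C(6,2) * C(3,2) * C(5,4) * C(5,3)
= 15 * 3 * 5 * 10
= 2250.

2250


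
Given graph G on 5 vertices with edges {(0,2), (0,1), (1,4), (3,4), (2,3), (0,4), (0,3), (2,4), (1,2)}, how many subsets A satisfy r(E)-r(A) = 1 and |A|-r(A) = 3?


R(x,y) = sum over A in 2^E of x^(r(E)-r(A)) * y^(|A|-r(A)).
G has 5 vertices, 9 edges. r(E) = 4.
Enumerate all 2^9 = 512 subsets.
Count subsets with r(E)-r(A)=1 and |A|-r(A)=3: 2.

2


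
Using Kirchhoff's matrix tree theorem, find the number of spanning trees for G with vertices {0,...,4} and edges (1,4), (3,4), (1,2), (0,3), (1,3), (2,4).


By Kirchhoff's matrix tree theorem, the number of spanning trees equals
the determinant of any cofactor of the Laplacian matrix L.
G has 5 vertices and 6 edges.
Computing the (4 x 4) cofactor determinant gives 8.

8


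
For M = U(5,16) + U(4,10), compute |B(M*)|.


(M1+M2)* = M1* + M2*.
M1* = U(11,16), bases: C(16,11) = 4368.
M2* = U(6,10), bases: C(10,6) = 210.
|B(M*)| = 4368 * 210 = 917280.

917280


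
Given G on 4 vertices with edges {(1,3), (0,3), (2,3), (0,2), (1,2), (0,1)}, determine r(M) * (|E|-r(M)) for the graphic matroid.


r(M) = |V| - c = 4 - 1 = 3.
nullity = |E| - r(M) = 6 - 3 = 3.
Product = 3 * 3 = 9.

9


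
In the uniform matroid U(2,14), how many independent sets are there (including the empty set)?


Independent sets of U(2,14) are all subsets of size <= 2.
Count = (14 choose 0) + (14 choose 1) + (14 choose 2)
     = 1 + 14 + 91
     = 106.

106


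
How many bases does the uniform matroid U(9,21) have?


Bases of U(9,21) are all 9-element subsets of the 21-element ground set.
Number of bases = C(21,9).
C(21,9) = 21! / (9! * 12!) = 293930.

293930


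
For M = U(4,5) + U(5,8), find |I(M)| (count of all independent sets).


For a direct sum, |I(M1+M2)| = |I(M1)| * |I(M2)|.
|I(U(4,5))| = sum C(5,k) for k=0..4 = 31.
|I(U(5,8))| = sum C(8,k) for k=0..5 = 219.
Total = 31 * 219 = 6789.

6789


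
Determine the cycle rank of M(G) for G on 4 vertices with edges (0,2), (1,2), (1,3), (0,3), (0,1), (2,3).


Cycle rank (nullity) = |E| - r(M) = |E| - (|V| - c).
|E| = 6, |V| = 4, c = 1.
Nullity = 6 - (4 - 1) = 6 - 3 = 3.

3


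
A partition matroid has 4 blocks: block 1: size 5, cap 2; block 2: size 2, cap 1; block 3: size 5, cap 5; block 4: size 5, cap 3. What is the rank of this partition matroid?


Rank of a partition matroid = sum of min(|Si|, ci) for each block.
= min(5,2) + min(2,1) + min(5,5) + min(5,3)
= 2 + 1 + 5 + 3
= 11.

11


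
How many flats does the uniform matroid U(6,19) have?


Flats of U(6,19): every subset of size < 6 is a flat, plus E itself.
Count = (19 choose 0) + (19 choose 1) + (19 choose 2) + (19 choose 3) + (19 choose 4) + (19 choose 5) + 1
     = 1 + 19 + 171 + 969 + 3876 + 11628 + 1
     = 16665.

16665


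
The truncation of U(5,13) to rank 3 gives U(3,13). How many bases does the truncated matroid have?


Truncating U(5,13) to rank 3 gives U(3,13).
Bases of U(3,13) are all 3-element subsets of 13 elements.
Number of bases = (13 choose 3) = 286.

286


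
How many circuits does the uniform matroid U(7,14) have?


In U(7,14), circuits are the (8)-element subsets.
Any set of 8 elements is dependent, and removing any one element gives
an independent set of size 7, so it is a minimal dependent set.
Number of circuits = (14 choose 8) = 3003.

3003


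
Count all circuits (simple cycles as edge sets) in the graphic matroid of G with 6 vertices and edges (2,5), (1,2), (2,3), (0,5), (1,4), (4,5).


A circuit in a graphic matroid = edge set of a simple cycle.
G has 6 vertices and 6 edges.
Enumerating all minimal edge subsets forming cycles...
Total circuits found: 1.

1


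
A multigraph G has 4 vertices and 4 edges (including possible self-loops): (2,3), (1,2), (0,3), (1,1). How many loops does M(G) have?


In a graphic matroid, a loop is a self-loop edge (u,u) with rank 0.
Examining all 4 edges for self-loops...
Self-loops found: (1,1)
Number of loops = 1.

1


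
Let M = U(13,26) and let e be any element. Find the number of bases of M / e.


Contracting e from U(13,26) gives U(12,25).
Bases of U(12,25) = C(25,12) = 5200300.

5200300


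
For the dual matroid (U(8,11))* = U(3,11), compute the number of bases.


The dual of U(r,n) is U(n-r, n) = U(3,11).
Bases of U(3,11) are all (3)-element subsets.
|B(M*)| = C(11,3) = 11! / (3! * 8!) = 165.

165


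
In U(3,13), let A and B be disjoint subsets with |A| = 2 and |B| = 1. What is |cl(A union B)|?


|A union B| = 2 + 1 = 3 (disjoint).
In U(3,13), cl(S) = S if |S| < 3, else cl(S) = E.
Since 3 >= 3, cl(A union B) = E.
|cl(A union B)| = 13.

13


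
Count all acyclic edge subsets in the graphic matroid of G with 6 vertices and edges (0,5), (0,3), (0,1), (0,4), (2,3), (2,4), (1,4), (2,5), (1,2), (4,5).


An independent set in a graphic matroid is an acyclic edge subset.
G has 6 vertices and 10 edges.
Enumerate all 2^10 = 1024 subsets, checking for acyclicity.
Total independent sets = 466.

466


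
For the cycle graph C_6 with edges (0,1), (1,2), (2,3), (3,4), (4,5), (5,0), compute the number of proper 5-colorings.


P(C_6, k) = (k-1)^6 + (-1)^6*(k-1).
P(5) = (4)^6 + 4
= 4096 + 4 = 4100.

4100


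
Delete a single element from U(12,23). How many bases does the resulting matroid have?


Deleting e from U(12,23) gives U(12,22) since n > r.
Bases of U(12,22) = (22 choose 12) = 646646.

646646


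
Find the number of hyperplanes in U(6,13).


Hyperplanes of U(6,13) are flats of rank 5.
In a uniform matroid, these are exactly the (5)-element subsets.
Count = C(13,5) = 1287.

1287


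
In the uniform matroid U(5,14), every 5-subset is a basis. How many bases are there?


Bases of U(5,14) are all 5-element subsets of the 14-element ground set.
Number of bases = C(14,5).
C(14,5) = 2002.

2002


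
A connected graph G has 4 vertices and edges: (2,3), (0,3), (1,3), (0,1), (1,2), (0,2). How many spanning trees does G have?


By Kirchhoff's matrix tree theorem, the number of spanning trees equals
the determinant of any cofactor of the Laplacian matrix L.
G has 4 vertices and 6 edges.
Computing the (3 x 3) cofactor determinant gives 16.

16


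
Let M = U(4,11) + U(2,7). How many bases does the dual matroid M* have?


(M1+M2)* = M1* + M2*.
M1* = U(7,11), bases: C(11,7) = 330.
M2* = U(5,7), bases: C(7,5) = 21.
|B(M*)| = 330 * 21 = 6930.

6930


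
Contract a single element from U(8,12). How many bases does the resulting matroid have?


Contracting e from U(8,12) gives U(7,11).
Bases of U(7,11) = C(11,7) = 330.

330


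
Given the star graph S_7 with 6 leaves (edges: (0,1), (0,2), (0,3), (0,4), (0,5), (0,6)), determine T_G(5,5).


A star on 7 vertices is a tree with 6 edges.
T(x,y) = x^(6) for any tree.
T(5,5) = 5^6 = 15625.

15625


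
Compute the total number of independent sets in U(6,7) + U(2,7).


For a direct sum, |I(M1+M2)| = |I(M1)| * |I(M2)|.
|I(U(6,7))| = sum C(7,k) for k=0..6 = 127.
|I(U(2,7))| = sum C(7,k) for k=0..2 = 29.
Total = 127 * 29 = 3683.

3683


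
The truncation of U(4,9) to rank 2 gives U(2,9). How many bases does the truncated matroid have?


Truncating U(4,9) to rank 2 gives U(2,9).
Bases of U(2,9) are all 2-element subsets of 9 elements.
Number of bases = C(9,2) = 9! / (2! * 7!) = 36.

36


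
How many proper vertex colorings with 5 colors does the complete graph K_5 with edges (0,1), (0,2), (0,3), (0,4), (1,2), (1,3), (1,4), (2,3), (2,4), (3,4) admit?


P(K_5, k) = k(k-1)(k-2)...(k-4).
P(5) = (5) * (4) * (3) * (2) * (1) = 120.

120


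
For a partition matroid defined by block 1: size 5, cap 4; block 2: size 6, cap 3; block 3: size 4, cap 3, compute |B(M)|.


A basis picks exactly ci elements from block i.
Number of bases = product of C(|Si|, ci).
= C(5,4) * C(6,3) * C(4,3)
= 5 * 20 * 4
= 400.

400


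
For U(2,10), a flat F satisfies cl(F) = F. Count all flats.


Flats of U(2,10): every subset of size < 2 is a flat, plus E itself.
Count = C(10,0) + C(10,1) + 1
     = 1 + 10 + 1
     = 12.

12


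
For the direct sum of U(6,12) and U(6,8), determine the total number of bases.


Bases of a direct sum M1 + M2: |B| = |B(M1)| * |B(M2)|.
|B(U(6,12))| = C(12,6) = 924.
|B(U(6,8))| = C(8,6) = 28.
Total bases = 924 * 28 = 25872.

25872


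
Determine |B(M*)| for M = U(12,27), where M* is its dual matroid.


The dual of U(r,n) is U(n-r, n) = U(15,27).
Bases of U(15,27) are all (15)-element subsets.
|B(M*)| = C(27,15) = 27! / (15! * 12!) = 17383860.

17383860


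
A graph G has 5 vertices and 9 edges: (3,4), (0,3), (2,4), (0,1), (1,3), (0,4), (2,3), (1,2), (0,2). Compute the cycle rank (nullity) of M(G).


Cycle rank (nullity) = |E| - r(M) = |E| - (|V| - c).
|E| = 9, |V| = 5, c = 1.
Nullity = 9 - (5 - 1) = 9 - 4 = 5.

5


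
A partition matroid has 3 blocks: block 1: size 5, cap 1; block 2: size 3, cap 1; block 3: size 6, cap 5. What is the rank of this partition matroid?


Rank of a partition matroid = sum of min(|Si|, ci) for each block.
= min(5,1) + min(3,1) + min(6,5)
= 1 + 1 + 5
= 7.

7


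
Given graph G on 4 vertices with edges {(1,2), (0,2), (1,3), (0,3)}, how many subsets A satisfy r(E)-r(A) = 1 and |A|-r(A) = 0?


R(x,y) = sum over A in 2^E of x^(r(E)-r(A)) * y^(|A|-r(A)).
G has 4 vertices, 4 edges. r(E) = 3.
Enumerate all 2^4 = 16 subsets.
Count subsets with r(E)-r(A)=1 and |A|-r(A)=0: 6.

6


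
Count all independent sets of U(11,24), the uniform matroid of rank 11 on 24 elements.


Independent sets of U(11,24) are all subsets of size <= 11.
Count = (24 choose 0) + (24 choose 1) + (24 choose 2) + (24 choose 3) + (24 choose 4) + (24 choose 5) + (24 choose 6) + (24 choose 7) + (24 choose 8) + (24 choose 9) + (24 choose 10) + (24 choose 11)
     = 1 + 24 + 276 + 2024 + 10626 + 42504 + 134596 + 346104 + 735471 + 1307504 + 1961256 + 2496144
     = 7036530.

7036530


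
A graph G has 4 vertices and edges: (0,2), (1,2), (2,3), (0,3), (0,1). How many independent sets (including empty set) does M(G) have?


An independent set in a graphic matroid is an acyclic edge subset.
G has 4 vertices and 5 edges.
Enumerate all 2^5 = 32 subsets, checking for acyclicity.
Total independent sets = 24.

24


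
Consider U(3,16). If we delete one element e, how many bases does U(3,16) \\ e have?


Deleting e from U(3,16) gives U(3,15) since n > r.
Bases of U(3,15) = (15 choose 3) = 455.

455


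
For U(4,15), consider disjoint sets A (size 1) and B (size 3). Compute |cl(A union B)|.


|A union B| = 1 + 3 = 4 (disjoint).
In U(4,15), cl(S) = S if |S| < 4, else cl(S) = E.
Since 4 >= 4, cl(A union B) = E.
|cl(A union B)| = 15.

15


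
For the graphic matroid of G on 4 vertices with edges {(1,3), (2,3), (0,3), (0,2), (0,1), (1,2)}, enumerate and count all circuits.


A circuit in a graphic matroid = edge set of a simple cycle.
G has 4 vertices and 6 edges.
Enumerating all minimal edge subsets forming cycles...
Total circuits found: 7.

7
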